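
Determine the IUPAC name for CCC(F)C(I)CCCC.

The longest carbon chain is 8 atoms: the parent is octane.
Choose the numbering such that the substituent locant set {3,4} is lower than {5,6} at the first point of difference.
With this numbering: a fluoro group at C-3; an iodo group at C-4.
Prefixes are listed alphabetically: fluoro, iodo.
Putting it together: 3-fluoro-4-iodooctane.

3-fluoro-4-iodooctane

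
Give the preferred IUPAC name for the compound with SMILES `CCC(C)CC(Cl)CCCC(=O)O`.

5-chloro-7-methylnonanoic acid

The longest carbon chain that includes the –COOH group has 9 carbons, so the parent hydride is nonane.
A carboxylic acid (terminal –COOH) is the principal characteristic group, giving the suffix -oic acid.
Number the chain so that the carboxylic acid carbon is C-1 by definition.
This places a chloro group at C-5; a methyl group at C-7.
The substituents are ordered alphabetically, ignoring any di-/tri- multipliers.
Putting it together: 5-chloro-7-methylnonanoic acid.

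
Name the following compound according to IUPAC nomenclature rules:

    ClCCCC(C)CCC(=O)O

The longest carbon chain that includes the –COOH group has 7 carbons, so the parent hydride is heptane.
The highest-priority functional group is a carboxylic acid (terminal –COOH), so the name ends in -oic acid.
Choose the numbering such that the carboxylic acid carbon is C-1 by definition.
With this numbering: a chloro group at C-7; a methyl group at C-4.
Prefixes are listed alphabetically: chloro, methyl.
The name is 7-chloro-4-methylheptanoic acid.

7-chloro-4-methylheptanoic acid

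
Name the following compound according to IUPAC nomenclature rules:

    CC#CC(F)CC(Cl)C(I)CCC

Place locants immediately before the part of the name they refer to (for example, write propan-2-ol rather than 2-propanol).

The longest chain bearing the multiple bond is 10 carbons long (decane).
There is one C≡C triple bond, indicated by the ending -yne.
Choose the numbering such that numbering from this end puts the triple bond at C-2 rather than C-8.
That gives the triple bond between C-2 and C-3; a chloro group at C-6; a fluoro group at C-4; an iodo group at C-7.
The substituents are ordered alphabetically, ignoring any di-/tri- multipliers.
Assembling the pieces gives 6-chloro-4-fluoro-7-iododec-2-yne.

6-chloro-4-fluoro-7-iododec-2-yne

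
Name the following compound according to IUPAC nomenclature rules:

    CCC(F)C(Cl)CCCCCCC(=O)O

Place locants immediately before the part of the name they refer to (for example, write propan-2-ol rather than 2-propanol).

The longest carbon chain that includes the –COOH group has 11 carbons, so the parent hydride is undecane.
The highest-priority functional group is a carboxylic acid (terminal –COOH), so the name ends in -oic acid.
The numbering direction is chosen so that the carboxylic acid carbon is C-1 by definition.
That gives a chloro group at C-8; a fluoro group at C-9.
Substituent prefixes are cited in alphabetical order (multiplying prefixes like di-/tri- are ignored for ordering).
Assembling the pieces gives 8-chloro-9-fluoroundecanoic acid.

8-chloro-9-fluoroundecanoic acid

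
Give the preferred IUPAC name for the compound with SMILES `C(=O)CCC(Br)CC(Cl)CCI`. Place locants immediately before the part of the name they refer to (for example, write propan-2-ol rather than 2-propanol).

4-bromo-6-chloro-8-iodooctanal

Counting along the main chain through the –CHO group gives 8 carbons: the parent is octane.
The principal characteristic group is an aldehyde (terminal –CHO), named with the suffix -al.
Number the chain so that the aldehyde carbon is C-1 by definition.
This places a bromo group at C-4; a chloro group at C-6; an iodo group at C-8.
Substituent prefixes are cited in alphabetical order (multiplying prefixes like di-/tri- are ignored for ordering).
Assembling the pieces gives 4-bromo-6-chloro-8-iodooctanal.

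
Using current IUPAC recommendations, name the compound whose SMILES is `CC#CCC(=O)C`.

hex-4-yn-2-one

Counting along the main chain through the carbonyl and the multiple bond gives 6 carbons: the parent is hexane.
A ketone (C=O on an internal carbon) is the principal characteristic group, giving the suffix -one.
The chain contains a C≡C triple bond, so the unsaturation ending is -yne.
Choose the numbering such that numbering from this end puts the carbonyl group at C-2 rather than C-5.
This places the carbonyl at C-2; the triple bond between C-4 and C-5.
Assembling the pieces gives hex-4-yn-2-one.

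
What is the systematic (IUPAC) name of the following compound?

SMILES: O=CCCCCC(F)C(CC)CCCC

7-ethyl-6-fluoroundecanal

Counting along the main chain through the –CHO group gives 11 carbons: the parent is undecane.
The highest-priority functional group is an aldehyde (terminal –CHO), so the name ends in -al.
Choose the numbering such that the aldehyde carbon is C-1 by definition.
That gives an ethyl group at C-7; a fluoro group at C-6.
Substituent prefixes are cited in alphabetical order (multiplying prefixes like di-/tri- are ignored for ordering).
Putting it together: 7-ethyl-6-fluoroundecanal.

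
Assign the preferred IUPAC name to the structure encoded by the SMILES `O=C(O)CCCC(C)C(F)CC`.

6-fluoro-5-methyloctanoic acid

Counting along the main chain through the –COOH group gives 8 carbons: the parent is octane.
A carboxylic acid (terminal –COOH) is the principal characteristic group, giving the suffix -oic acid.
The numbering direction is chosen so that the carboxylic acid carbon is C-1 by definition.
This places a fluoro group at C-6; a methyl group at C-5.
The substituents are ordered alphabetically, ignoring any di-/tri- multipliers.
Assembling the pieces gives 6-fluoro-5-methyloctanoic acid.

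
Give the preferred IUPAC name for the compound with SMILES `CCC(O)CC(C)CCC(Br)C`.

8-bromo-5-methylnonan-3-ol

The longest carbon chain that includes the –OH group has 9 carbons, so the parent hydride is nonane.
The highest-priority functional group is an alcohol (–OH), so the name ends in -ol.
Choose the numbering such that numbering from this end puts the hydroxyl group at C-3 rather than C-7.
That gives the hydroxyl at C-3; a bromo group at C-8; a methyl group at C-5.
Prefixes are listed alphabetically: bromo, methyl.
Putting it together: 8-bromo-5-methylnonan-3-ol.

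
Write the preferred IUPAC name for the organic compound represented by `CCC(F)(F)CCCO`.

4,4-difluorohexan-1-ol

The longest carbon chain that includes the –OH group has 6 carbons, so the parent hydride is hexane.
The principal characteristic group is an alcohol (–OH), named with the suffix -ol.
The numbering direction is chosen so that numbering from this end puts the hydroxyl group at C-1 rather than C-6.
That gives the hydroxyl at C-1; two fluoro groups at C-4.
The name is 4,4-difluorohexan-1-ol.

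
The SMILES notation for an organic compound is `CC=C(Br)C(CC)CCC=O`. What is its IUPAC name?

Counting along the main chain through the –CHO group and the multiple bond gives 7 carbons: the parent is heptane.
The principal characteristic group is an aldehyde (terminal –CHO), named with the suffix -al.
A C=C double bond in the chain gives the infix -ene-.
The numbering direction is chosen so that the aldehyde carbon is C-1 by definition.
This places the double bond between C-5 and C-6; a bromo group at C-5; an ethyl group at C-4.
Prefixes are listed alphabetically: bromo, ethyl.
Assembling the pieces gives 5-bromo-4-ethylhept-5-enal.

5-bromo-4-ethylhept-5-enal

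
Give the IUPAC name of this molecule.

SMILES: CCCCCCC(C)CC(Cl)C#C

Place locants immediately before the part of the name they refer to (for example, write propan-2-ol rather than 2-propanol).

The longest carbon chain that includes the multiple bond has 11 carbons, so the parent hydride is undecane.
The chain contains a C≡C triple bond, so the unsaturation ending is -yne.
The numbering direction is chosen so that numbering from this end puts the triple bond at C-1 rather than C-10.
That gives the triple bond between C-1 and C-2; a chloro group at C-3; a methyl group at C-5.
The substituents are ordered alphabetically, ignoring any di-/tri- multipliers.
Putting it together: 3-chloro-5-methylundec-1-yne.

3-chloro-5-methylundec-1-yne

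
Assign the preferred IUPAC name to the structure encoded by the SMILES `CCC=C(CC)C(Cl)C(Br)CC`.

The longest carbon chain that includes the multiple bond has 8 carbons, so the parent hydride is octane.
The chain contains a C=C double bond, so the unsaturation ending is -ene.
Number the chain so that numbering from this end puts the double bond at C-3 rather than C-5.
This places the double bond between C-3 and C-4; a bromo group at C-6; a chloro group at C-5; an ethyl group at C-4.
The substituents are ordered alphabetically, ignoring any di-/tri- multipliers.
Putting it together: 6-bromo-5-chloro-4-ethyloct-3-ene.

6-bromo-5-chloro-4-ethyloct-3-ene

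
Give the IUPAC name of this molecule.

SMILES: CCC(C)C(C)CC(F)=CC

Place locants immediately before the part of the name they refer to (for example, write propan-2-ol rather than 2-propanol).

The longest carbon chain that includes the multiple bond has 8 carbons, so the parent hydride is octane.
A C=C double bond in the chain gives the infix -ene-.
Choose the numbering such that numbering from this end puts the double bond at C-2 rather than C-6.
That gives the double bond between C-2 and C-3; a fluoro group at C-3; methyl groups at C-5 and C-6.
Substituent prefixes are cited in alphabetical order (multiplying prefixes like di-/tri- are ignored for ordering).
The name is 3-fluoro-5,6-dimethyloct-2-ene.

3-fluoro-5,6-dimethyloct-2-ene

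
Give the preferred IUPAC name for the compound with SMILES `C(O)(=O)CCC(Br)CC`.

4-bromohexanoic acid

Counting along the main chain through the –COOH group gives 6 carbons: the parent is hexane.
A carboxylic acid (terminal –COOH) is the principal characteristic group, giving the suffix -oic acid.
Choose the numbering such that the carboxylic acid carbon is C-1 by definition.
This places a bromo group at C-4.
The name is 4-bromohexanoic acid.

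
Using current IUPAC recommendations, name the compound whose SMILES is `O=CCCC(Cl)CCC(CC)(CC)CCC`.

The longest carbon chain that includes the –CHO group has 10 carbons, so the parent hydride is decane.
The highest-priority functional group is an aldehyde (terminal –CHO), so the name ends in -al.
Number the chain so that the aldehyde carbon is C-1 by definition.
With this numbering: a chloro group at C-4; two ethyl groups at C-7.
Prefixes are listed alphabetically: chloro, ethyl.
The name is 4-chloro-7,7-diethyldecanal.

4-chloro-7,7-diethyldecanal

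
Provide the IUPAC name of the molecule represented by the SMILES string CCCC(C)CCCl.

The longest continuous carbon chain has 6 atoms, so the parent hydride is hexane.
Choose the numbering such that the substituent locant set {1,3} is lower than {4,6} at the first point of difference.
That gives a chloro group at C-1; a methyl group at C-3.
Prefixes are listed alphabetically: chloro, methyl.
The name is 1-chloro-3-methylhexane.

1-chloro-3-methylhexane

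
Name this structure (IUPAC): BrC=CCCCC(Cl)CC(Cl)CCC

1-bromo-6,8-dichloroundec-1-ene

The longest carbon chain that includes the multiple bond has 11 carbons, so the parent hydride is undecane.
There is one C=C double bond, indicated by the ending -ene.
The numbering direction is chosen so that numbering from this end puts the double bond at C-1 rather than C-10.
This places the double bond between C-1 and C-2; a bromo group at C-1; chloro groups at C-6 and C-8.
Substituent prefixes are cited in alphabetical order (multiplying prefixes like di-/tri- are ignored for ordering).
The name is 1-bromo-6,8-dichloroundec-1-ene.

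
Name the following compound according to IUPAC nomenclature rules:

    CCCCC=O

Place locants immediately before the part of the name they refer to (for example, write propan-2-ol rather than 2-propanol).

The longest chain bearing the –CHO group is 5 carbons long (pentane).
The principal characteristic group is an aldehyde (terminal –CHO), named with the suffix -al.
Number the chain so that the aldehyde carbon is C-1 by definition.
Putting it together: pentanal.

pentanal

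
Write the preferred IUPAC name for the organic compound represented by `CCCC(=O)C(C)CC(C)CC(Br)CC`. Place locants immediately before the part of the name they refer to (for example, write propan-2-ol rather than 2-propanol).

The longest carbon chain that includes the carbonyl has 11 carbons, so the parent hydride is undecane.
A ketone (C=O on an internal carbon) is the principal characteristic group, giving the suffix -one.
Choose the numbering such that numbering from this end puts the carbonyl group at C-4 rather than C-8.
With this numbering: the carbonyl at C-4; a bromo group at C-9; methyl groups at C-5 and C-7.
Substituent prefixes are cited in alphabetical order (multiplying prefixes like di-/tri- are ignored for ordering).
Assembling the pieces gives 9-bromo-5,7-dimethylundecan-4-one.

9-bromo-5,7-dimethylundecan-4-one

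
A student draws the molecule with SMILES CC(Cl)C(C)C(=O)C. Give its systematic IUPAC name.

4-chloro-3-methylpentan-2-one

The longest carbon chain that includes the carbonyl has 5 carbons, so the parent hydride is pentane.
The highest-priority functional group is a ketone (C=O on an internal carbon), so the name ends in -one.
Choose the numbering such that numbering from this end puts the carbonyl group at C-2 rather than C-4.
This places the carbonyl at C-2; a chloro group at C-4; a methyl group at C-3.
Substituent prefixes are cited in alphabetical order (multiplying prefixes like di-/tri- are ignored for ordering).
The name is 4-chloro-3-methylpentan-2-one.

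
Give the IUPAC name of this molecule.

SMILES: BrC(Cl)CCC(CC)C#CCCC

9-bromo-9-chloro-6-ethylnon-4-yne

Counting along the main chain through the multiple bond gives 9 carbons: the parent is nonane.
A C≡C triple bond in the chain gives the infix -yne-.
Number the chain so that numbering from this end puts the triple bond at C-4 rather than C-5.
With this numbering: the triple bond between C-4 and C-5; a bromo group at C-9; a chloro group at C-9; an ethyl group at C-6.
The substituents are ordered alphabetically, ignoring any di-/tri- multipliers.
Assembling the pieces gives 9-bromo-9-chloro-6-ethylnon-4-yne.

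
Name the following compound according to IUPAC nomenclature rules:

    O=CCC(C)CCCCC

The longest carbon chain that includes the –CHO group has 8 carbons, so the parent hydride is octane.
The highest-priority functional group is an aldehyde (terminal –CHO), so the name ends in -al.
The numbering direction is chosen so that the aldehyde carbon is C-1 by definition.
With this numbering: a methyl group at C-3.
The name is 3-methyloctanal.

3-methyloctanal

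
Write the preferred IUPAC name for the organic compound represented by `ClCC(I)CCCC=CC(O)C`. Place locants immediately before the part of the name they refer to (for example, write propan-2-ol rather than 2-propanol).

9-chloro-8-iodonon-3-en-2-ol

The longest chain bearing the –OH group and the multiple bond is 9 carbons long (nonane).
The principal characteristic group is an alcohol (–OH), named with the suffix -ol.
A C=C double bond in the chain gives the infix -ene-.
Choose the numbering such that numbering from this end puts the hydroxyl group at C-2 rather than C-8.
With this numbering: the hydroxyl at C-2; the double bond between C-3 and C-4; a chloro group at C-9; an iodo group at C-8.
The substituents are ordered alphabetically, ignoring any di-/tri- multipliers.
Putting it together: 9-chloro-8-iodonon-3-en-2-ol.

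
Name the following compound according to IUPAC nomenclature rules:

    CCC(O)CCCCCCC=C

The longest chain bearing the –OH group and the multiple bond is 11 carbons long (undecane).
An alcohol (–OH) is the principal characteristic group, giving the suffix -ol.
A C=C double bond in the chain gives the infix -ene-.
Choose the numbering such that numbering from this end puts the hydroxyl group at C-3 rather than C-9.
This places the hydroxyl at C-3; the double bond between C-10 and C-11.
Putting it together: undec-10-en-3-ol.

undec-10-en-3-ol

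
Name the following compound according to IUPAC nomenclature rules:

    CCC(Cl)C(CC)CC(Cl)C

2,5-dichloro-4-ethylheptane

The longest carbon chain is 7 atoms: the parent is heptane.
Choose the numbering such that the substituent locant set {2,4,5} is lower than {3,4,6} at the first point of difference.
With this numbering: chloro groups at C-2 and C-5; an ethyl group at C-4.
The substituents are ordered alphabetically, ignoring any di-/tri- multipliers.
The name is 2,5-dichloro-4-ethylheptane.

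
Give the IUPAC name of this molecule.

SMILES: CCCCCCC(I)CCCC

5-iodoundecane

The longest carbon chain is 11 atoms: the parent is undecane.
Choose the numbering such that the substituent locant set {5} is lower than {7} at the first point of difference.
With this numbering: an iodo group at C-5.
Putting it together: 5-iodoundecane.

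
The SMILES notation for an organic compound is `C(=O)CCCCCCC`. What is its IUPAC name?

The longest chain bearing the –CHO group is 8 carbons long (octane).
An aldehyde (terminal –CHO) is the principal characteristic group, giving the suffix -al.
The numbering direction is chosen so that the aldehyde carbon is C-1 by definition.
Assembling the pieces gives octanal.

octanal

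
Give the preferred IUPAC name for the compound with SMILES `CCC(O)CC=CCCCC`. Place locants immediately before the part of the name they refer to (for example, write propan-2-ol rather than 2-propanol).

dec-5-en-3-ol

Counting along the main chain through the –OH group and the multiple bond gives 10 carbons: the parent is decane.
The principal characteristic group is an alcohol (–OH), named with the suffix -ol.
There is one C=C double bond, indicated by the ending -ene.
The numbering direction is chosen so that numbering from this end puts the hydroxyl group at C-3 rather than C-8.
With this numbering: the hydroxyl at C-3; the double bond between C-5 and C-6.
Putting it together: dec-5-en-3-ol.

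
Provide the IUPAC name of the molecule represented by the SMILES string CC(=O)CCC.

pentan-2-one

The longest carbon chain that includes the carbonyl has 5 carbons, so the parent hydride is pentane.
The highest-priority functional group is a ketone (C=O on an internal carbon), so the name ends in -one.
The numbering direction is chosen so that numbering from this end puts the carbonyl group at C-2 rather than C-4.
With this numbering: the carbonyl at C-2.
Putting it together: pentan-2-one.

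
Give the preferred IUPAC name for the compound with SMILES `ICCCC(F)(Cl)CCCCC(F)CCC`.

4-chloro-4,9-difluoro-1-iodododecane

The longest carbon chain is 12 atoms: the parent is dodecane.
Choose the numbering such that the substituent locant set {1,4,4,9} is lower than {4,9,9,12} at the first point of difference.
With this numbering: a chloro group at C-4; fluoro groups at C-4 and C-9; an iodo group at C-1.
Substituent prefixes are cited in alphabetical order (multiplying prefixes like di-/tri- are ignored for ordering).
Assembling the pieces gives 4-chloro-4,9-difluoro-1-iodododecane.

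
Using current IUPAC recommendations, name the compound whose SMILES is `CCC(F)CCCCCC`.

3-fluorononane

The longest continuous carbon chain has 9 atoms, so the parent hydride is nonane.
Choose the numbering such that the substituent locant set {3} is lower than {7} at the first point of difference.
With this numbering: a fluoro group at C-3.
The name is 3-fluorononane.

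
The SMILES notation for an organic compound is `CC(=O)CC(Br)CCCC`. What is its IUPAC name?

The longest chain bearing the carbonyl is 8 carbons long (octane).
A ketone (C=O on an internal carbon) is the principal characteristic group, giving the suffix -one.
The numbering direction is chosen so that numbering from this end puts the carbonyl group at C-2 rather than C-7.
With this numbering: the carbonyl at C-2; a bromo group at C-4.
Assembling the pieces gives 4-bromooctan-2-one.

4-bromooctan-2-one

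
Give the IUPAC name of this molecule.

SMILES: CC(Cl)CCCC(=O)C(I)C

7-chloro-2-iodooctan-3-one

Counting along the main chain through the carbonyl gives 8 carbons: the parent is octane.
The principal characteristic group is a ketone (C=O on an internal carbon), named with the suffix -one.
The numbering direction is chosen so that numbering from this end puts the carbonyl group at C-3 rather than C-6.
With this numbering: the carbonyl at C-3; a chloro group at C-7; an iodo group at C-2.
Substituent prefixes are cited in alphabetical order (multiplying prefixes like di-/tri- are ignored for ordering).
Assembling the pieces gives 7-chloro-2-iodooctan-3-one.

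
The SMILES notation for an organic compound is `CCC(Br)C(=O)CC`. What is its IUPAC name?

4-bromohexan-3-one

Counting along the main chain through the carbonyl gives 6 carbons: the parent is hexane.
A ketone (C=O on an internal carbon) is the principal characteristic group, giving the suffix -one.
Choose the numbering such that numbering from this end puts the carbonyl group at C-3 rather than C-4.
This places the carbonyl at C-3; a bromo group at C-4.
Assembling the pieces gives 4-bromohexan-3-one.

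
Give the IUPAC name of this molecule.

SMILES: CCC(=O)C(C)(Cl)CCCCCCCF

The longest chain bearing the carbonyl is 11 carbons long (undecane).
The highest-priority functional group is a ketone (C=O on an internal carbon), so the name ends in -one.
Number the chain so that numbering from this end puts the carbonyl group at C-3 rather than C-9.
This places the carbonyl at C-3; a chloro group at C-4; a fluoro group at C-11; a methyl group at C-4.
The substituents are ordered alphabetically, ignoring any di-/tri- multipliers.
The name is 4-chloro-11-fluoro-4-methylundecan-3-one.

4-chloro-11-fluoro-4-methylundecan-3-one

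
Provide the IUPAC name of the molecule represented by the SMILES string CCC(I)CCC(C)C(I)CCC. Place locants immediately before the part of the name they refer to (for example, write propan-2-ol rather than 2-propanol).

3,7-diiodo-6-methyldecane

The longest continuous carbon chain has 10 atoms, so the parent hydride is decane.
The numbering direction is chosen so that the substituent locant set {3,6,7} is lower than {4,5,8} at the first point of difference.
That gives iodo groups at C-3 and C-7; a methyl group at C-6.
The substituents are ordered alphabetically, ignoring any di-/tri- multipliers.
The name is 3,7-diiodo-6-methyldecane.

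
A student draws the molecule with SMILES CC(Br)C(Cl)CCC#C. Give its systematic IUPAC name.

6-bromo-5-chlorohept-1-yne

The longest chain bearing the multiple bond is 7 carbons long (heptane).
A C≡C triple bond in the chain gives the infix -yne-.
Choose the numbering such that numbering from this end puts the triple bond at C-1 rather than C-6.
With this numbering: the triple bond between C-1 and C-2; a bromo group at C-6; a chloro group at C-5.
The substituents are ordered alphabetically, ignoring any di-/tri- multipliers.
Assembling the pieces gives 6-bromo-5-chlorohept-1-yne.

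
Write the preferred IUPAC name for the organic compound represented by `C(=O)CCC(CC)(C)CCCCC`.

4-ethyl-4-methylnonanal

Counting along the main chain through the –CHO group gives 9 carbons: the parent is nonane.
An aldehyde (terminal –CHO) is the principal characteristic group, giving the suffix -al.
The numbering direction is chosen so that the aldehyde carbon is C-1 by definition.
That gives an ethyl group at C-4; a methyl group at C-4.
The substituents are ordered alphabetically, ignoring any di-/tri- multipliers.
The name is 4-ethyl-4-methylnonanal.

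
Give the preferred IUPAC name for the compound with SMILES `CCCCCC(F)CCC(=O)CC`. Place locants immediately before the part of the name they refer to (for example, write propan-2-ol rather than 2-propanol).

The longest chain bearing the carbonyl is 11 carbons long (undecane).
The highest-priority functional group is a ketone (C=O on an internal carbon), so the name ends in -one.
The numbering direction is chosen so that numbering from this end puts the carbonyl group at C-3 rather than C-9.
That gives the carbonyl at C-3; a fluoro group at C-6.
Putting it together: 6-fluoroundecan-3-one.

6-fluoroundecan-3-one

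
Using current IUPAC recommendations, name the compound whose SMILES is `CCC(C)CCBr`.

1-bromo-3-methylpentane

The longest continuous carbon chain has 5 atoms, so the parent hydride is pentane.
Choose the numbering such that the substituent locant set {1,3} is lower than {3,5} at the first point of difference.
With this numbering: a bromo group at C-1; a methyl group at C-3.
The substituents are ordered alphabetically, ignoring any di-/tri- multipliers.
The name is 1-bromo-3-methylpentane.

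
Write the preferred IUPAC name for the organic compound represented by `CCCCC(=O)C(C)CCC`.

Counting along the main chain through the carbonyl gives 9 carbons: the parent is nonane.
The highest-priority functional group is a ketone (C=O on an internal carbon), so the name ends in -one.
Choose the numbering such that the substituent locant set {4} is lower than {6} at the first point of difference.
With this numbering: the carbonyl at C-5; a methyl group at C-4.
Assembling the pieces gives 4-methylnonan-5-one.

4-methylnonan-5-one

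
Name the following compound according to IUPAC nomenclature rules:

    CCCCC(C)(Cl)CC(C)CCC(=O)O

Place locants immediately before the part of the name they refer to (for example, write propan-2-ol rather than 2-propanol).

6-chloro-4,6-dimethyldecanoic acid

The longest carbon chain that includes the –COOH group has 10 carbons, so the parent hydride is decane.
The principal characteristic group is a carboxylic acid (terminal –COOH), named with the suffix -oic acid.
The numbering direction is chosen so that the carboxylic acid carbon is C-1 by definition.
With this numbering: a chloro group at C-6; methyl groups at C-4 and C-6.
The substituents are ordered alphabetically, ignoring any di-/tri- multipliers.
Assembling the pieces gives 6-chloro-4,6-dimethyldecanoic acid.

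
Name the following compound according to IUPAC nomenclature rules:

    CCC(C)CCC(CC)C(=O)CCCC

6-ethyl-9-methylundecan-5-one

The longest chain bearing the carbonyl is 11 carbons long (undecane).
The principal characteristic group is a ketone (C=O on an internal carbon), named with the suffix -one.
Number the chain so that numbering from this end puts the carbonyl group at C-5 rather than C-7.
This places the carbonyl at C-5; an ethyl group at C-6; a methyl group at C-9.
Prefixes are listed alphabetically: ethyl, methyl.
The name is 6-ethyl-9-methylundecan-5-one.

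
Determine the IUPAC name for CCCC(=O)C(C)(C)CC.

The longest chain bearing the carbonyl is 7 carbons long (heptane).
The highest-priority functional group is a ketone (C=O on an internal carbon), so the name ends in -one.
The numbering direction is chosen so that the substituent locant set {3,3} is lower than {5,5} at the first point of difference.
With this numbering: the carbonyl at C-4; two methyl groups at C-3.
Assembling the pieces gives 3,3-dimethylheptan-4-one.

3,3-dimethylheptan-4-one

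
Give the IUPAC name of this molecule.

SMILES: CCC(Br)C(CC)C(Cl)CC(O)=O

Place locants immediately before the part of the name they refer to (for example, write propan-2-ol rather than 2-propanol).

5-bromo-3-chloro-4-ethylheptanoic acid

The longest carbon chain that includes the –COOH group has 7 carbons, so the parent hydride is heptane.
The highest-priority functional group is a carboxylic acid (terminal –COOH), so the name ends in -oic acid.
The numbering direction is chosen so that the carboxylic acid carbon is C-1 by definition.
With this numbering: a bromo group at C-5; a chloro group at C-3; an ethyl group at C-4.
Prefixes are listed alphabetically: bromo, chloro, ethyl.
Putting it together: 5-bromo-3-chloro-4-ethylheptanoic acid.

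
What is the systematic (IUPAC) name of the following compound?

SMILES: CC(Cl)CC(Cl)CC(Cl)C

2,4,6-trichloroheptane

The longest continuous carbon chain has 7 atoms, so the parent hydride is heptane.
Both numbering directions give the same locant set; either may be used.
That gives chloro groups at C-2 and C-4 and C-6.
The name is 2,4,6-trichloroheptane.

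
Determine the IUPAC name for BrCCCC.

The longest continuous carbon chain has 4 atoms, so the parent hydride is butane.
Choose the numbering such that the substituent locant set {1} is lower than {4} at the first point of difference.
This places a bromo group at C-1.
Assembling the pieces gives 1-bromobutane.

1-bromobutane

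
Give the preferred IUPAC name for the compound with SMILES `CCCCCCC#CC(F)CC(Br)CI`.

Counting along the main chain through the multiple bond gives 12 carbons: the parent is dodecane.
A C≡C triple bond in the chain gives the infix -yne-.
The numbering direction is chosen so that numbering from this end puts the triple bond at C-5 rather than C-7.
That gives the triple bond between C-5 and C-6; a bromo group at C-2; a fluoro group at C-4; an iodo group at C-1.
The substituents are ordered alphabetically, ignoring any di-/tri- multipliers.
Assembling the pieces gives 2-bromo-4-fluoro-1-iodododec-5-yne.

2-bromo-4-fluoro-1-iodododec-5-yne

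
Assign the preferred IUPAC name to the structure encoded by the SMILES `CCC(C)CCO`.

3-methylpentan-1-ol

The longest carbon chain that includes the –OH group has 5 carbons, so the parent hydride is pentane.
An alcohol (–OH) is the principal characteristic group, giving the suffix -ol.
Number the chain so that numbering from this end puts the hydroxyl group at C-1 rather than C-5.
With this numbering: the hydroxyl at C-1; a methyl group at C-3.
Putting it together: 3-methylpentan-1-ol.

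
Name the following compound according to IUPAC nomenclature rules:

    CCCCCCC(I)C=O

2-iodooctanal

The longest carbon chain that includes the –CHO group has 8 carbons, so the parent hydride is octane.
The principal characteristic group is an aldehyde (terminal –CHO), named with the suffix -al.
The numbering direction is chosen so that the aldehyde carbon is C-1 by definition.
That gives an iodo group at C-2.
The name is 2-iodooctanal.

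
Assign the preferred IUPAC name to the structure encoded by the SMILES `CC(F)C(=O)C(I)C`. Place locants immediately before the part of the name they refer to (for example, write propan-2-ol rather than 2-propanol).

2-fluoro-4-iodopentan-3-one

Counting along the main chain through the carbonyl gives 5 carbons: the parent is pentane.
The highest-priority functional group is a ketone (C=O on an internal carbon), so the name ends in -one.
The numbering direction is chosen so that the locant sets are identical either way, so the alphabetically earlier fluoro substituent takes the lower locant (2 rather than 4).
That gives the carbonyl at C-3; a fluoro group at C-2; an iodo group at C-4.
Prefixes are listed alphabetically: fluoro, iodo.
The name is 2-fluoro-4-iodopentan-3-one.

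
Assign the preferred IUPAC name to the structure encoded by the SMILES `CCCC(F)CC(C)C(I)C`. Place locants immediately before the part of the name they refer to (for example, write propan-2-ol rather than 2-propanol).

The longest continuous carbon chain has 8 atoms, so the parent hydride is octane.
Choose the numbering such that the substituent locant set {2,3,5} is lower than {4,6,7} at the first point of difference.
With this numbering: a fluoro group at C-5; an iodo group at C-2; a methyl group at C-3.
The substituents are ordered alphabetically, ignoring any di-/tri- multipliers.
The name is 5-fluoro-2-iodo-3-methyloctane.

5-fluoro-2-iodo-3-methyloctane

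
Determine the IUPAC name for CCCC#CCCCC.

non-4-yne

Counting along the main chain through the multiple bond gives 9 carbons: the parent is nonane.
There is one C≡C triple bond, indicated by the ending -yne.
Number the chain so that numbering from this end puts the triple bond at C-4 rather than C-5.
This places the triple bond between C-4 and C-5.
Assembling the pieces gives non-4-yne.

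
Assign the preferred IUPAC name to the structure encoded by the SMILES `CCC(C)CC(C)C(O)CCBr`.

1-bromo-4,6-dimethyloctan-3-ol

Counting along the main chain through the –OH group gives 8 carbons: the parent is octane.
The principal characteristic group is an alcohol (–OH), named with the suffix -ol.
The numbering direction is chosen so that numbering from this end puts the hydroxyl group at C-3 rather than C-6.
This places the hydroxyl at C-3; a bromo group at C-1; methyl groups at C-4 and C-6.
Substituent prefixes are cited in alphabetical order (multiplying prefixes like di-/tri- are ignored for ordering).
Assembling the pieces gives 1-bromo-4,6-dimethyloctan-3-ol.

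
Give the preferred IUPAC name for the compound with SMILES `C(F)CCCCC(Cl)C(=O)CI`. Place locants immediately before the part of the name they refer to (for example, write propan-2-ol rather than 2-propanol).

3-chloro-8-fluoro-1-iodooctan-2-one

The longest chain bearing the carbonyl is 8 carbons long (octane).
The principal characteristic group is a ketone (C=O on an internal carbon), named with the suffix -one.
The numbering direction is chosen so that numbering from this end puts the carbonyl group at C-2 rather than C-7.
With this numbering: the carbonyl at C-2; a chloro group at C-3; a fluoro group at C-8; an iodo group at C-1.
The substituents are ordered alphabetically, ignoring any di-/tri- multipliers.
Putting it together: 3-chloro-8-fluoro-1-iodooctan-2-one.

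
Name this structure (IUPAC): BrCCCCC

The longest continuous carbon chain has 5 atoms, so the parent hydride is pentane.
Number the chain so that the substituent locant set {1} is lower than {5} at the first point of difference.
This places a bromo group at C-1.
Putting it together: 1-bromopentane.

1-bromopentane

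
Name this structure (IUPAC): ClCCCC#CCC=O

7-chlorohept-3-ynal

The longest carbon chain that includes the –CHO group and the multiple bond has 7 carbons, so the parent hydride is heptane.
An aldehyde (terminal –CHO) is the principal characteristic group, giving the suffix -al.
There is one C≡C triple bond, indicated by the ending -yne.
The numbering direction is chosen so that the aldehyde carbon is C-1 by definition.
With this numbering: the triple bond between C-3 and C-4; a chloro group at C-7.
The name is 7-chlorohept-3-ynal.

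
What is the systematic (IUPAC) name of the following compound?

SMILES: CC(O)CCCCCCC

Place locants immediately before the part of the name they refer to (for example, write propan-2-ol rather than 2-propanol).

nonan-2-ol

Counting along the main chain through the –OH group gives 9 carbons: the parent is nonane.
The highest-priority functional group is an alcohol (–OH), so the name ends in -ol.
The numbering direction is chosen so that numbering from this end puts the hydroxyl group at C-2 rather than C-8.
That gives the hydroxyl at C-2.
Assembling the pieces gives nonan-2-ol.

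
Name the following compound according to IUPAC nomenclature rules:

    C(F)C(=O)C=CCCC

Counting along the main chain through the carbonyl and the multiple bond gives 7 carbons: the parent is heptane.
The principal characteristic group is a ketone (C=O on an internal carbon), named with the suffix -one.
The chain contains a C=C double bond, so the unsaturation ending is -ene.
Number the chain so that numbering from this end puts the carbonyl group at C-2 rather than C-6.
With this numbering: the carbonyl at C-2; the double bond between C-3 and C-4; a fluoro group at C-1.
The name is 1-fluorohept-3-en-2-one.

1-fluorohept-3-en-2-one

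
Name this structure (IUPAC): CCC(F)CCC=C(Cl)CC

Counting along the main chain through the multiple bond gives 9 carbons: the parent is nonane.
There is one C=C double bond, indicated by the ending -ene.
Number the chain so that numbering from this end puts the double bond at C-3 rather than C-6.
With this numbering: the double bond between C-3 and C-4; a chloro group at C-3; a fluoro group at C-7.
Substituent prefixes are cited in alphabetical order (multiplying prefixes like di-/tri- are ignored for ordering).
The name is 3-chloro-7-fluoronon-3-ene.

3-chloro-7-fluoronon-3-ene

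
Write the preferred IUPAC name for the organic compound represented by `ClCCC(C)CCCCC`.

The longest carbon chain is 8 atoms: the parent is octane.
Number the chain so that the substituent locant set {1,3} is lower than {6,8} at the first point of difference.
With this numbering: a chloro group at C-1; a methyl group at C-3.
Substituent prefixes are cited in alphabetical order (multiplying prefixes like di-/tri- are ignored for ordering).
Assembling the pieces gives 1-chloro-3-methyloctane.

1-chloro-3-methyloctane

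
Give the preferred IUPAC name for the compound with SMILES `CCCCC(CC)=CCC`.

Counting along the main chain through the multiple bond gives 8 carbons: the parent is octane.
The chain contains a C=C double bond, so the unsaturation ending is -ene.
Number the chain so that numbering from this end puts the double bond at C-3 rather than C-5.
With this numbering: the double bond between C-3 and C-4; an ethyl group at C-4.
The name is 4-ethyloct-3-ene.

4-ethyloct-3-ene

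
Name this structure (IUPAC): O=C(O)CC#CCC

hex-3-ynoic acid

Counting along the main chain through the –COOH group and the multiple bond gives 6 carbons: the parent is hexane.
The highest-priority functional group is a carboxylic acid (terminal –COOH), so the name ends in -oic acid.
There is one C≡C triple bond, indicated by the ending -yne.
Number the chain so that the carboxylic acid carbon is C-1 by definition.
With this numbering: the triple bond between C-3 and C-4.
Putting it together: hex-3-ynoic acid.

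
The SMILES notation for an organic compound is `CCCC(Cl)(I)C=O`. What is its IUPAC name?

The longest carbon chain that includes the –CHO group has 5 carbons, so the parent hydride is pentane.
The highest-priority functional group is an aldehyde (terminal –CHO), so the name ends in -al.
Choose the numbering such that the aldehyde carbon is C-1 by definition.
That gives a chloro group at C-2; an iodo group at C-2.
The substituents are ordered alphabetically, ignoring any di-/tri- multipliers.
Assembling the pieces gives 2-chloro-2-iodopentanal.

2-chloro-2-iodopentanal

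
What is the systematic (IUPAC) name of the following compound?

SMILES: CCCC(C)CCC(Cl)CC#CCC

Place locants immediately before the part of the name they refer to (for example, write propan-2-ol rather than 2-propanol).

6-chloro-9-methyldodec-3-yne

Counting along the main chain through the multiple bond gives 12 carbons: the parent is dodecane.
A C≡C triple bond in the chain gives the infix -yne-.
The numbering direction is chosen so that numbering from this end puts the triple bond at C-3 rather than C-9.
With this numbering: the triple bond between C-3 and C-4; a chloro group at C-6; a methyl group at C-9.
Substituent prefixes are cited in alphabetical order (multiplying prefixes like di-/tri- are ignored for ordering).
The name is 6-chloro-9-methyldodec-3-yne.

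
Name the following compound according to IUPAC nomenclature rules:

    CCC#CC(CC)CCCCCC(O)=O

7-ethylundec-8-ynoic acid

The longest carbon chain that includes the –COOH group and the multiple bond has 11 carbons, so the parent hydride is undecane.
A carboxylic acid (terminal –COOH) is the principal characteristic group, giving the suffix -oic acid.
The chain contains a C≡C triple bond, so the unsaturation ending is -yne.
Number the chain so that the carboxylic acid carbon is C-1 by definition.
This places the triple bond between C-8 and C-9; an ethyl group at C-7.
Assembling the pieces gives 7-ethylundec-8-ynoic acid.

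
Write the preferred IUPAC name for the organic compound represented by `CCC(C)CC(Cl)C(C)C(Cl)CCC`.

5,7-dichloro-3,6-dimethyldecane

The parent chain contains 10 carbons (decane).
Number the chain so that the substituent locant set {3,5,6,7} is lower than {4,5,6,8} at the first point of difference.
That gives chloro groups at C-5 and C-7; methyl groups at C-3 and C-6.
Substituent prefixes are cited in alphabetical order (multiplying prefixes like di-/tri- are ignored for ordering).
Assembling the pieces gives 5,7-dichloro-3,6-dimethyldecane.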